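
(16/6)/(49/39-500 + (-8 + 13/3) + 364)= -52/2699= -0.02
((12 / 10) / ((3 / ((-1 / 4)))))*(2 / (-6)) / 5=1 / 150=0.01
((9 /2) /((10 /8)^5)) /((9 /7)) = 3584 /3125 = 1.15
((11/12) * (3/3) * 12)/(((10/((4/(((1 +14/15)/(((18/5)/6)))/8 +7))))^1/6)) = 9504/2665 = 3.57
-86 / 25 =-3.44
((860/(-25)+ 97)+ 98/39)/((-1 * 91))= -12697/17745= -0.72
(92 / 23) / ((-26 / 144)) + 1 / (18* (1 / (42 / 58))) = -50021 / 2262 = -22.11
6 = 6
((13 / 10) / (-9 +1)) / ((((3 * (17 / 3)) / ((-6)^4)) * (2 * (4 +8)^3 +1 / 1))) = -1053 / 293845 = -0.00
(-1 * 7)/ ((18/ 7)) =-49/ 18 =-2.72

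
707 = 707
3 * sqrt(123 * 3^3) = 27 * sqrt(41) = 172.88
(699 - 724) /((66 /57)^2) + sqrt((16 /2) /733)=-9025 /484 + 2 * sqrt(1466) /733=-18.54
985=985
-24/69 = -8/23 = -0.35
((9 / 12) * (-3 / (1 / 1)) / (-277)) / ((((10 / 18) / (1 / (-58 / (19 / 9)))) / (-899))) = 5301 / 11080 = 0.48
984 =984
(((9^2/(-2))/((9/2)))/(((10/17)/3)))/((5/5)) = -459/10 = -45.90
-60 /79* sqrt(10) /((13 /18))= -1080* sqrt(10) /1027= -3.33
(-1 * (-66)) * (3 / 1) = 198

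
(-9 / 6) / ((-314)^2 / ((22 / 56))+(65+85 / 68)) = -22 / 3681889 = -0.00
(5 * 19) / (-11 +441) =19 / 86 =0.22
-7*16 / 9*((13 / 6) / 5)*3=-728 / 45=-16.18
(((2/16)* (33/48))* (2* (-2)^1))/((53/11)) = -121/1696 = -0.07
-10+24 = 14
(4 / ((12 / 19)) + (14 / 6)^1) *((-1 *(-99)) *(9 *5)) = 38610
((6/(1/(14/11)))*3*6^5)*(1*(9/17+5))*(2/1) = 368395776/187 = 1970030.89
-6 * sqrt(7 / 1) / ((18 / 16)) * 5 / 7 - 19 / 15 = -80 * sqrt(7) / 21 - 19 / 15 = -11.35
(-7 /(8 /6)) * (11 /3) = -77 /4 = -19.25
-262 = -262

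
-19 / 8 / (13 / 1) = -19 / 104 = -0.18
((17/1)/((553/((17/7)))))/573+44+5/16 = 1572625471/35489328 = 44.31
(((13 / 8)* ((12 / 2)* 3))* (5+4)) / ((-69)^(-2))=5013333 / 4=1253333.25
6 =6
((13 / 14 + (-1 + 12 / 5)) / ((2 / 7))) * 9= 1467 / 20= 73.35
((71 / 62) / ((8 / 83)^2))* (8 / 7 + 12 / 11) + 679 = 72896853 / 76384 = 954.35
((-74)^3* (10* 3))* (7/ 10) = -8509704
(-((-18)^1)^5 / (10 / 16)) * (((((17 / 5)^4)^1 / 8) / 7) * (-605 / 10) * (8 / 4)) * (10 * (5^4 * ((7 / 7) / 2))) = -19096051680288 / 7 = -2728007382898.29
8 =8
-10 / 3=-3.33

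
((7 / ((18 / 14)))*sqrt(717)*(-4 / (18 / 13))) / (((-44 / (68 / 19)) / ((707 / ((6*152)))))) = 7656103*sqrt(717) / 7719624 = 26.56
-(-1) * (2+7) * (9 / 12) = 27 / 4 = 6.75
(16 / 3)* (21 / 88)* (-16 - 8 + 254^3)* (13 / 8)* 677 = 252389093320 / 11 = 22944463029.09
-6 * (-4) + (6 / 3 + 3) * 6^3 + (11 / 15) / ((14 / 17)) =232027 / 210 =1104.89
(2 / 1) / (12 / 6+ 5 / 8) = 16 / 21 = 0.76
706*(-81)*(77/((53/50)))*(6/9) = -146777400/53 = -2769384.91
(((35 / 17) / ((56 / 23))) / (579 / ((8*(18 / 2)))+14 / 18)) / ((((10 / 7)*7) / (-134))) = -13869 / 10795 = -1.28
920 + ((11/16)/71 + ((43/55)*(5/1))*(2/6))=34538171/37488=921.31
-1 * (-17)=17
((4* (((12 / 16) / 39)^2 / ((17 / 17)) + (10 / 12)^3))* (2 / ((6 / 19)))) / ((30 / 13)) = 803263 / 126360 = 6.36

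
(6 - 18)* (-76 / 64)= 14.25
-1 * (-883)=883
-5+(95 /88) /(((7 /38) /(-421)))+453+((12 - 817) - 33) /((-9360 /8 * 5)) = -1818989873 /900900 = -2019.08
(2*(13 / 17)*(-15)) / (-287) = 0.08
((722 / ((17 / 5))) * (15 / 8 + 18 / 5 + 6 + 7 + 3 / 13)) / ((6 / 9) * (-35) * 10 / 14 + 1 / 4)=-10534341 / 43537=-241.96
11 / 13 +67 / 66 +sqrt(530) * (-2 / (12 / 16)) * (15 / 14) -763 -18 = -668501 / 858 -20 * sqrt(530) / 7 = -844.92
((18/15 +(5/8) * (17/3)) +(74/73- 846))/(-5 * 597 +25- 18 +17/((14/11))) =51523801/181791900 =0.28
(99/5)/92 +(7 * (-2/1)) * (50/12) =-80203/1380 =-58.12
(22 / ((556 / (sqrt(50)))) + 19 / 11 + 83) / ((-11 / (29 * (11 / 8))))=-6757 / 22 - 1595 * sqrt(2) / 2224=-308.15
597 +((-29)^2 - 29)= 1409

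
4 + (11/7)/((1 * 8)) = 235/56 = 4.20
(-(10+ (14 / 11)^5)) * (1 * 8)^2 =-137493376 / 161051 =-853.73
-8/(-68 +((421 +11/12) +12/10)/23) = 11040/68453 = 0.16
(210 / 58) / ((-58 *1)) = -105 / 1682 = -0.06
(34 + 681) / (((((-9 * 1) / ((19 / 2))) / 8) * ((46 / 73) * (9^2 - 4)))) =-180310 / 1449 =-124.44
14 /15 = 0.93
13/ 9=1.44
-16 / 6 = -8 / 3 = -2.67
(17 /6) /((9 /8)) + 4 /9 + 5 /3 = 125 /27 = 4.63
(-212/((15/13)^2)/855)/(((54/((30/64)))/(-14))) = 62699/2770200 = 0.02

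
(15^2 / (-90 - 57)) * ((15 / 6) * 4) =-750 / 49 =-15.31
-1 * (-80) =80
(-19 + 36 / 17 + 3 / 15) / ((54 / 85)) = -709 / 27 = -26.26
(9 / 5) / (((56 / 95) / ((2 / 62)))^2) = 16245 / 3013696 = 0.01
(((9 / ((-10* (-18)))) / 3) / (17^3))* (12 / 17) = 1 / 417605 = 0.00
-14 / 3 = -4.67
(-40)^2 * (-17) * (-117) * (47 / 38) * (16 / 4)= 299145600 / 19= 15744505.26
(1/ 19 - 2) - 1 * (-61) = 1122/ 19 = 59.05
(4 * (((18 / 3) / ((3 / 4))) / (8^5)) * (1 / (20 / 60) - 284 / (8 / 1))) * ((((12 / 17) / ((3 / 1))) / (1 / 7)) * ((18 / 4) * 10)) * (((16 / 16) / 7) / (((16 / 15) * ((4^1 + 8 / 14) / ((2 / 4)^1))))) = -307125 / 8912896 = -0.03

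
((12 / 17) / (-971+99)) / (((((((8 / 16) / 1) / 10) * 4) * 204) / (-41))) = 205 / 252008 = 0.00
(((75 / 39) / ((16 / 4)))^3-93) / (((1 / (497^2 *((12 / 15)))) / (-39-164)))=3726168649.74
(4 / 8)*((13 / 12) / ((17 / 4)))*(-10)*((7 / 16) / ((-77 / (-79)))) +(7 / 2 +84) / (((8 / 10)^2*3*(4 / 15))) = 12230795 / 71808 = 170.33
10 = 10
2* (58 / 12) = 29 / 3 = 9.67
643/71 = 9.06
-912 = -912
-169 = -169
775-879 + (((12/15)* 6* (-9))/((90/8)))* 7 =-3272/25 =-130.88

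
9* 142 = 1278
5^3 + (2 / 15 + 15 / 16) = 30257 / 240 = 126.07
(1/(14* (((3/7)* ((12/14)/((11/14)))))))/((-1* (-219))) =11/15768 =0.00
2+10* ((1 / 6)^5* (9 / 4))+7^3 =596165 / 1728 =345.00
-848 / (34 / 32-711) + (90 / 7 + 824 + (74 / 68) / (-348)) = 788434186355 / 940797816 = 838.05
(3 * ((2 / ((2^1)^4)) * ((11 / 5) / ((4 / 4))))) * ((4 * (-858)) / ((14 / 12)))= -84942 / 35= -2426.91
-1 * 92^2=-8464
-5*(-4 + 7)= -15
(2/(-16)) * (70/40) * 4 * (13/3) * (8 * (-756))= 22932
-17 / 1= -17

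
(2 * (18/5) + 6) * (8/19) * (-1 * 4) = -2112/95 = -22.23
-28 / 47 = -0.60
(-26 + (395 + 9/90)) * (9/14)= 33219/140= 237.28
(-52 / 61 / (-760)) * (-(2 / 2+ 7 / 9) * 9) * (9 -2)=-0.13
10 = 10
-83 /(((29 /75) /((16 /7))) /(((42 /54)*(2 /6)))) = -33200 /261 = -127.20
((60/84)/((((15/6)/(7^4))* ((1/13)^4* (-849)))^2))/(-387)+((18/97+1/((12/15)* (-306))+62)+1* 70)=-35446547031663365059/18399541142520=-1926490.82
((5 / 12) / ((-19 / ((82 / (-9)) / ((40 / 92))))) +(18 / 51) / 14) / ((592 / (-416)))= -1538849 / 4517478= -0.34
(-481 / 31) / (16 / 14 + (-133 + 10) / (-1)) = -3367 / 26939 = -0.12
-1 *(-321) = 321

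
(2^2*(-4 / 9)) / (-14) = 8 / 63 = 0.13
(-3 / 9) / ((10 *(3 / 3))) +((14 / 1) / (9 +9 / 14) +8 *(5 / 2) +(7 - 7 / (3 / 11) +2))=1283 / 270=4.75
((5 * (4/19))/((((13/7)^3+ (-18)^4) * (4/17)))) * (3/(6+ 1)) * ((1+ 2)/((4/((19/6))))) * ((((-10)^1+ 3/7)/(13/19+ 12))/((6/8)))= -151487/3471264226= -0.00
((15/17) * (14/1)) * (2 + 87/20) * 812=1082802/17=63694.24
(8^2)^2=4096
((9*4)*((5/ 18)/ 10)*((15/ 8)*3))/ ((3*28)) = 15/ 224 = 0.07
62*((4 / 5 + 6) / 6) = 1054 / 15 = 70.27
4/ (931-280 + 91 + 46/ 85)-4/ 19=-61501/ 299801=-0.21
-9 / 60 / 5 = -3 / 100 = -0.03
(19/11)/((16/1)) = 19/176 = 0.11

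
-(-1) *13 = 13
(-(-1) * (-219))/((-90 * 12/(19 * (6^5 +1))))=10786699/360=29963.05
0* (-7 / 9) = 0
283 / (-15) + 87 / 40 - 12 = -3443 / 120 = -28.69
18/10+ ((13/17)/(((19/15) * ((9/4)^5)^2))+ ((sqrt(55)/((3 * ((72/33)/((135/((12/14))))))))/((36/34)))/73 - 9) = -13514435551076/1877052269205+ 6545 * sqrt(55)/21024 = -4.89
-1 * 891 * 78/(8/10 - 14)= 5265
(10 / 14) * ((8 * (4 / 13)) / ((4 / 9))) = 360 / 91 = 3.96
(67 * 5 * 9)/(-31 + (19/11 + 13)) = -33165/179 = -185.28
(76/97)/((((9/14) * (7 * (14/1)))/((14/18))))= 0.01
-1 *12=-12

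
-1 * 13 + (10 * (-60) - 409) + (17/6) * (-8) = -3134/3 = -1044.67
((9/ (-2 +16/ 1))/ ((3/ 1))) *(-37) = -7.93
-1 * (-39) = 39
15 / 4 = 3.75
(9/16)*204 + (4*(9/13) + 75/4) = 3543/26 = 136.27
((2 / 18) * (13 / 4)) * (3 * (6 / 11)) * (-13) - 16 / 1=-521 / 22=-23.68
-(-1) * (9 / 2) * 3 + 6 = 39 / 2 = 19.50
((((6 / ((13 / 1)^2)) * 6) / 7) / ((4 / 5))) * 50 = 1.90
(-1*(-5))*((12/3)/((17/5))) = 100/17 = 5.88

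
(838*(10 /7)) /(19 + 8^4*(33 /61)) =511180 /954289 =0.54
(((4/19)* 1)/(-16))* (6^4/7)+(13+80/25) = 9153/665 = 13.76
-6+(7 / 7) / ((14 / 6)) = -39 / 7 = -5.57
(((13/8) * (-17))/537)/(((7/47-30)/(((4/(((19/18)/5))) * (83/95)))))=2586363/90660457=0.03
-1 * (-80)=80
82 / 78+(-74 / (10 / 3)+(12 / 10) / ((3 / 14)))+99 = 16273 / 195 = 83.45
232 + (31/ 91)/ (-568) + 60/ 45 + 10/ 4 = 36569167/ 155064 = 235.83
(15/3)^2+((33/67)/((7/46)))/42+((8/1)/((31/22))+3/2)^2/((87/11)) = 34684065209/1097927124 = 31.59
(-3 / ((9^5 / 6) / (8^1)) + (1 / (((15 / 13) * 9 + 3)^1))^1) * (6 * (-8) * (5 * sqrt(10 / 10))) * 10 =-173.46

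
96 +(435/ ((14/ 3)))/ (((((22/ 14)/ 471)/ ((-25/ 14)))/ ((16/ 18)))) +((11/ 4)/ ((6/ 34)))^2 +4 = -487922587/ 11088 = -44004.56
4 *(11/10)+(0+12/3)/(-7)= 134/35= 3.83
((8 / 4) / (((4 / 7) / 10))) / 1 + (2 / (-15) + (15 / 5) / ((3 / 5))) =598 / 15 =39.87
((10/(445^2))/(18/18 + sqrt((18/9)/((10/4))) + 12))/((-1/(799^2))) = -16598426/6661561 + 2553604 *sqrt(5)/33307805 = -2.32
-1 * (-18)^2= -324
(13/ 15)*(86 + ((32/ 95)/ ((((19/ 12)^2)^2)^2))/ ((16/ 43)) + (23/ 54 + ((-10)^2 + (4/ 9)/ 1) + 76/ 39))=213888843996472057/ 1306885176004950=163.66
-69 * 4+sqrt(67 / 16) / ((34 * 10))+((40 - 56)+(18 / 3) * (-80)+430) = -342+sqrt(67) / 1360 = -341.99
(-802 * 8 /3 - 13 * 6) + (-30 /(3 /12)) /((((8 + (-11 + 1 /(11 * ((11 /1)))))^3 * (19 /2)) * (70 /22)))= -5244208658372 /2365966659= -2216.52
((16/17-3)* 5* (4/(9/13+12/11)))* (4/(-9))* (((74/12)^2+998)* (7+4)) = 8213545340/70227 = 116957.09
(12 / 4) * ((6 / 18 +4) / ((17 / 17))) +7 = 20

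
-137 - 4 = -141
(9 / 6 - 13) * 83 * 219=-418071 / 2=-209035.50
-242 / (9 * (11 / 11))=-242 / 9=-26.89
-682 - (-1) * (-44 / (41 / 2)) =-28050 / 41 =-684.15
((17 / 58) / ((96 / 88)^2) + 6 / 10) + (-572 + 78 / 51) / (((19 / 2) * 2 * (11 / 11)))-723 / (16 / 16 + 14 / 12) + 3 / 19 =-63601792741 / 175350240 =-362.71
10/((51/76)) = 760/51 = 14.90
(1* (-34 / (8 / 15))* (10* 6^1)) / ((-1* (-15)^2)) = 17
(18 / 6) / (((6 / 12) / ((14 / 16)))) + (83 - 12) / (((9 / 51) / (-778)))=-3756121 / 12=-313010.08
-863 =-863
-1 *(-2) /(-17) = -2 /17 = -0.12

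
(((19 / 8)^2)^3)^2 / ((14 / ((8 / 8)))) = 2213314919066161 / 962072674304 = 2300.57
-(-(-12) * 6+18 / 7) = -522 / 7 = -74.57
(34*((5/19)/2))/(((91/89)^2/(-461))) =-310384385/157339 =-1972.71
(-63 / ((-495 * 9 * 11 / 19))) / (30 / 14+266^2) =931 / 2696946615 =0.00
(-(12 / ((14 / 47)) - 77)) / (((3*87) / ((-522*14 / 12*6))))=-514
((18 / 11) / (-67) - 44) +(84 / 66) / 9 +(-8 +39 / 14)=-4559273 / 92862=-49.10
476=476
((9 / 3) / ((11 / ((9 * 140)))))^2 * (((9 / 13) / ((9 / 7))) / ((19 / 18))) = 1800338400 / 29887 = 60238.18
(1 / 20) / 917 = 1 / 18340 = 0.00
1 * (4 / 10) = 2 / 5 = 0.40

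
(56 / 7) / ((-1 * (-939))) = 8 / 939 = 0.01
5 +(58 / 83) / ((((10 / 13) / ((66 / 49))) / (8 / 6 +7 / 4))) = 356789 / 40670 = 8.77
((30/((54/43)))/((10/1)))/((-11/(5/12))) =-215/2376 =-0.09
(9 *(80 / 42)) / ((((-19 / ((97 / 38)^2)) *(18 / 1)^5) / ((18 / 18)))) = -0.00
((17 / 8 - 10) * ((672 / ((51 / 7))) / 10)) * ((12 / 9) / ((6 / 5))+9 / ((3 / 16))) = -17836 / 5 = -3567.20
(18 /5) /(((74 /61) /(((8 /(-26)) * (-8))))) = 17568 /2405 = 7.30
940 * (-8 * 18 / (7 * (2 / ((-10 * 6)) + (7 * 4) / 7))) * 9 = -36547200 / 833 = -43874.19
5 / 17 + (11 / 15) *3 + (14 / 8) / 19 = 16707 / 6460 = 2.59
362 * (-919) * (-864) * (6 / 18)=95811264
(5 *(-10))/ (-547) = 50/ 547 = 0.09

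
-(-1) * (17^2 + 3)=292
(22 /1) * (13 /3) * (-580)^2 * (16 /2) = 769683200 /3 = 256561066.67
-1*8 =-8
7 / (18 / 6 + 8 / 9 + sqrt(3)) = 2205 / 982 - 567 * sqrt(3) / 982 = 1.25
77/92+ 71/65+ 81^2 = 39246317/5980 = 6562.93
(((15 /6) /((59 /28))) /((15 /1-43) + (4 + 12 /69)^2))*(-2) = 0.22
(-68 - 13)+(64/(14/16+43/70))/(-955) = -6454991/79647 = -81.04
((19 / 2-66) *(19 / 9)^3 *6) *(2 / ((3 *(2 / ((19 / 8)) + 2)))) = -748.17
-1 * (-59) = 59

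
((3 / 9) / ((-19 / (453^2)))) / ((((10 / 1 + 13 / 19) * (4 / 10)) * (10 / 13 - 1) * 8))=1482065 / 3248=456.30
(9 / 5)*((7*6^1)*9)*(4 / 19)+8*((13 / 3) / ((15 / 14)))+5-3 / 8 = 1232723 / 6840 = 180.22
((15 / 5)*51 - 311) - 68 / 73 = -11602 / 73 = -158.93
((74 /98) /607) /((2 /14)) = 37 /4249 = 0.01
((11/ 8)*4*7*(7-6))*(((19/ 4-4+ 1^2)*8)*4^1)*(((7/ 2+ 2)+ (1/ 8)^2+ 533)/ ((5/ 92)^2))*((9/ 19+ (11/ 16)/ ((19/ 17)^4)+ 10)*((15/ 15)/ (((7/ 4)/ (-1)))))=-6389762320744803/ 2606420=-2451547456.18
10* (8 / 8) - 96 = -86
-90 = -90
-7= -7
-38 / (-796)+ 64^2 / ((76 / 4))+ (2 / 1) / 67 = 109263247 / 506654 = 215.66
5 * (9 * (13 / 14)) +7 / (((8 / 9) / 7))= 5427 / 56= 96.91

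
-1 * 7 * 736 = -5152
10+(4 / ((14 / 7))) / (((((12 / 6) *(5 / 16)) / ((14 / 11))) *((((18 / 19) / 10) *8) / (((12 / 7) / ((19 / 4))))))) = 394 / 33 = 11.94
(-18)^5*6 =-11337408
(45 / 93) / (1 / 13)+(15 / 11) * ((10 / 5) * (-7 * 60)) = -388455 / 341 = -1139.16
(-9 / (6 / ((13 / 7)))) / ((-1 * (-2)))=-39 / 28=-1.39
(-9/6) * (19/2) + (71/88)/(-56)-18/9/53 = -14.30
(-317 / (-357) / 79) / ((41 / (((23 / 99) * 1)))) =7291 / 114475977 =0.00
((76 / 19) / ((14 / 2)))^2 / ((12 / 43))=172 / 147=1.17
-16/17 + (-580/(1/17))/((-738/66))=1841852/2091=880.85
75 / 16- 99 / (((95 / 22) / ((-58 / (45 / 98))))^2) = -2751960108629 / 32490000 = -84701.76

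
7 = 7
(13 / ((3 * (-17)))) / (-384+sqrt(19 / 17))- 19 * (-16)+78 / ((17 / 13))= 363.65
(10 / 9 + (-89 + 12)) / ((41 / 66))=-15026 / 123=-122.16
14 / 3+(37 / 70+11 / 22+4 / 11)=6998 / 1155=6.06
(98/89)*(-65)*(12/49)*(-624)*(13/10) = 1265472/89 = 14218.79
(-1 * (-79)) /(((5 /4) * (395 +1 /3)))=474 /2965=0.16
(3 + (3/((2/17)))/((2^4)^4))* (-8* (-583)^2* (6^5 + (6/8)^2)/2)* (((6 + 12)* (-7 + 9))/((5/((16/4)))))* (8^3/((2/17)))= -508924889057523015/128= -3975975695761898.55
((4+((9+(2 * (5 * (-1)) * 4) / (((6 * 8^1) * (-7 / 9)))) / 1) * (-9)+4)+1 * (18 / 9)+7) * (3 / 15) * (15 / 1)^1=-3093 / 14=-220.93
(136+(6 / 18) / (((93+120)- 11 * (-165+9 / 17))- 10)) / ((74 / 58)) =404737717 / 3796977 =106.59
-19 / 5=-3.80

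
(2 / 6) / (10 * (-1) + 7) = -0.11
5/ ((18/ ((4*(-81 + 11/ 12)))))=-88.98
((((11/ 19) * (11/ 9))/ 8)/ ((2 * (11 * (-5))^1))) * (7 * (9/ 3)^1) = -77/ 4560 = -0.02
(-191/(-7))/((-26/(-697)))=133127/182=731.47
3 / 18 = 1 / 6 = 0.17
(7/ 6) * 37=259/ 6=43.17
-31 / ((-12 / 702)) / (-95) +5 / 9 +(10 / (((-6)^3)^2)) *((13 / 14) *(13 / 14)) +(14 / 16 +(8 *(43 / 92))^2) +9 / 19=-736205319917 / 229780333440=-3.20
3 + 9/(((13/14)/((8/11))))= 1437/143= 10.05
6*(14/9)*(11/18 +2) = 658/27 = 24.37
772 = 772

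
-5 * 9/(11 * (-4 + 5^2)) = -15/77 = -0.19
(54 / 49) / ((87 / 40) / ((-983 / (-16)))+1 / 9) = 2388690 / 317569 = 7.52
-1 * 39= -39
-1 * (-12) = 12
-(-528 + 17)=511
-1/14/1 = -1/14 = -0.07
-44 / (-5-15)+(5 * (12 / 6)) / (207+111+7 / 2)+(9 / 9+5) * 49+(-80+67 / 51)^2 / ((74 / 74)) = 54252051518 / 8362215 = 6487.76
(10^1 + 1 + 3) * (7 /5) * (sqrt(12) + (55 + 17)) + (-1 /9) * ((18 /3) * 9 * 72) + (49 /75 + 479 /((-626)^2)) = 196 * sqrt(3) /5 + 28798611289 /29390700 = 1047.75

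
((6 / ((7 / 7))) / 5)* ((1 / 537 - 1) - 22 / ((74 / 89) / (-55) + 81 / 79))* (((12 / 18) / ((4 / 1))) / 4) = -2388960367 / 2097785130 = -1.14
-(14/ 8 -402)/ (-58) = -1601/ 232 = -6.90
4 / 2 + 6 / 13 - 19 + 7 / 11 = -2274 / 143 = -15.90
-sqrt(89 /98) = -sqrt(178) /14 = -0.95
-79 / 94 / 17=-79 / 1598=-0.05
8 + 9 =17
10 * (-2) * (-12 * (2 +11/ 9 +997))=720160/ 3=240053.33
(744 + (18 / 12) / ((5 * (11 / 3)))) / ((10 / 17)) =1391433 / 1100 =1264.94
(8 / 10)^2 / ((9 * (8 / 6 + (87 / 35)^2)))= 784 / 82821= 0.01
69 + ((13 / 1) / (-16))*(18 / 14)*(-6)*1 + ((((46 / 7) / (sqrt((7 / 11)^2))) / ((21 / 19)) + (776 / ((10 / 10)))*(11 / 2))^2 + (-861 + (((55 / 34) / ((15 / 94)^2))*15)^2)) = 47009474831279713 / 2448040392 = 19202899.99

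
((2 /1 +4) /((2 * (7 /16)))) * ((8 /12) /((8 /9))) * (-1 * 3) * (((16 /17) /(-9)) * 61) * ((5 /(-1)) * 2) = -117120 /119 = -984.20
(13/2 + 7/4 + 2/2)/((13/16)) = 148/13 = 11.38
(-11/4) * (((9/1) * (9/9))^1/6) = -33/8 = -4.12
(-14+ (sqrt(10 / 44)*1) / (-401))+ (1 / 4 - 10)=-95 / 4 - sqrt(110) / 8822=-23.75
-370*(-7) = 2590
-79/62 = -1.27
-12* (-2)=24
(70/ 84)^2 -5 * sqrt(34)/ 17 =25/ 36 -5 * sqrt(34)/ 17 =-1.02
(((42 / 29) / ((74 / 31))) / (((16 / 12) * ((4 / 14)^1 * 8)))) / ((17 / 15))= 205065 / 1167424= 0.18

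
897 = 897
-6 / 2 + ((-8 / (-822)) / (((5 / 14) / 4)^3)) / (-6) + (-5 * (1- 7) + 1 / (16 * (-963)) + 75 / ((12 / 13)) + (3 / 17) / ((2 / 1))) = 158581763749 / 1495218000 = 106.06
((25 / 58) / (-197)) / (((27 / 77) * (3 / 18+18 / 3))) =-1925 / 1902429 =-0.00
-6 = -6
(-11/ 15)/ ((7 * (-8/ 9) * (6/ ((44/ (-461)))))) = -121/ 64540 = -0.00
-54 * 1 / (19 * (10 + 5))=-0.19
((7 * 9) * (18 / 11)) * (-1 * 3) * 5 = -17010 / 11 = -1546.36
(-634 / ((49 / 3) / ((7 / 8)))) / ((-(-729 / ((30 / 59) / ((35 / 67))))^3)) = -190683742 / 2358553657992651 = -0.00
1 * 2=2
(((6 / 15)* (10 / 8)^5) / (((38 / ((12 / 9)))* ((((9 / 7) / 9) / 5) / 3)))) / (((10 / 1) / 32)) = 4375 / 304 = 14.39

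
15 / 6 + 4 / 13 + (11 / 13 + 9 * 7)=1733 / 26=66.65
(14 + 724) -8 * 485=-3142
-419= -419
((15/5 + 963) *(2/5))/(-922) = -0.42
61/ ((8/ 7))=427/ 8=53.38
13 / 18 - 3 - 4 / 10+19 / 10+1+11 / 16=131 / 144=0.91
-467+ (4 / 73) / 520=-467.00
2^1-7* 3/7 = -1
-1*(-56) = 56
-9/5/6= -0.30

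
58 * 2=116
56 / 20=14 / 5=2.80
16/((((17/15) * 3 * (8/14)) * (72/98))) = 1715/153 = 11.21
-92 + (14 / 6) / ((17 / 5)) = -4657 / 51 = -91.31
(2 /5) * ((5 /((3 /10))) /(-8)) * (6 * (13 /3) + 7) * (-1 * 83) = 2282.50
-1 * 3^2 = -9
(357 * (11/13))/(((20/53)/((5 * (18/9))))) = 208131/26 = 8005.04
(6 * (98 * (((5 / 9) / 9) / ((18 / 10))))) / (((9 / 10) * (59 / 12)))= 196000 / 43011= 4.56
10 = 10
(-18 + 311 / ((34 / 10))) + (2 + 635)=12078 / 17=710.47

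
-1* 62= -62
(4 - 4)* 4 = 0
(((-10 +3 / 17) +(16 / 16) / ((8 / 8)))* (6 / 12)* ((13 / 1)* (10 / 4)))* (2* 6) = -29250 / 17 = -1720.59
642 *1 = 642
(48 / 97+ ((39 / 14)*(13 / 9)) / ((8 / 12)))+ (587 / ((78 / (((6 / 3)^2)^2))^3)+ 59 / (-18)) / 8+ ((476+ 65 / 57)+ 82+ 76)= 7859607169163 / 12244390704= 641.89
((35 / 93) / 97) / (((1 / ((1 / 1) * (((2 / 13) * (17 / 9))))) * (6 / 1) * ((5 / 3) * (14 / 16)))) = 136 / 1055457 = 0.00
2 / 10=1 / 5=0.20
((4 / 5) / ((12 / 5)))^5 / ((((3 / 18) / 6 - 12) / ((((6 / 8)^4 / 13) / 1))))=-3 / 358592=-0.00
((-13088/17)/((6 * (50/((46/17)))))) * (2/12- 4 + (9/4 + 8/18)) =7.91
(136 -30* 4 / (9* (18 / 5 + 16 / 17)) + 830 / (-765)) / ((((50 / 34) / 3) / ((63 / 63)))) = 3897206 / 14475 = 269.24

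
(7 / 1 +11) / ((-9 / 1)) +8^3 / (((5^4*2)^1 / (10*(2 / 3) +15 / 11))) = 5318 / 4125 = 1.29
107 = 107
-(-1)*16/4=4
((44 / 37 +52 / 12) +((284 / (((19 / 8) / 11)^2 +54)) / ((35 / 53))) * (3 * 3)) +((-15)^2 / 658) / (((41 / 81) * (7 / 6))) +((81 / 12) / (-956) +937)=1014.71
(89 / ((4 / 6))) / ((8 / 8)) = 267 / 2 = 133.50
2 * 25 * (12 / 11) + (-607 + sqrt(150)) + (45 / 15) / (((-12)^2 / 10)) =-145793 / 264 + 5 * sqrt(6) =-540.00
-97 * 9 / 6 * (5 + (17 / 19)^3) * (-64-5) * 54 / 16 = 2656993833 / 13718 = 193686.68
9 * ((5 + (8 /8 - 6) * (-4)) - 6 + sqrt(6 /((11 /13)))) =194.97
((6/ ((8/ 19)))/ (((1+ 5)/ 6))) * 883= 12582.75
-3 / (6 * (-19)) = 1 / 38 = 0.03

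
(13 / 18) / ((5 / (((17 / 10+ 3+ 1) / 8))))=247 / 2400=0.10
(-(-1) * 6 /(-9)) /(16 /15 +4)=-0.13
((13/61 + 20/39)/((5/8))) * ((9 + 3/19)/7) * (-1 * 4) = -3205312/527345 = -6.08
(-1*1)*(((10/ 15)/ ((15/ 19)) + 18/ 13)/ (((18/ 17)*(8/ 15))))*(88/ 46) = -60962/ 8073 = -7.55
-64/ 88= -8/ 11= -0.73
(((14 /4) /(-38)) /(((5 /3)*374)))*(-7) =147 /142120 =0.00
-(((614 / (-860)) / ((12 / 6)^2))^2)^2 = -8882874001 / 8752130560000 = -0.00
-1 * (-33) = 33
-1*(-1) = 1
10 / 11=0.91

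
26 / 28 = 13 / 14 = 0.93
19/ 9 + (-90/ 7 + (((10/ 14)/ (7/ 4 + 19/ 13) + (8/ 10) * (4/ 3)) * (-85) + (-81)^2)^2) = 41620916.19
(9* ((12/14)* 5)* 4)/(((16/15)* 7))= 2025/98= 20.66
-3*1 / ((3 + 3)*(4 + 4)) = -1 / 16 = -0.06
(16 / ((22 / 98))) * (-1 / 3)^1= -23.76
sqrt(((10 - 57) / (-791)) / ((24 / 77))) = sqrt(350526) / 1356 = 0.44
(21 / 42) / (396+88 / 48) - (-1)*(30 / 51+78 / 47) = 4289449 / 1907213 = 2.25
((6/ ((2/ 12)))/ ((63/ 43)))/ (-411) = -172/ 2877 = -0.06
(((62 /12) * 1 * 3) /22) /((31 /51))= 1.16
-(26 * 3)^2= -6084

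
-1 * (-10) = 10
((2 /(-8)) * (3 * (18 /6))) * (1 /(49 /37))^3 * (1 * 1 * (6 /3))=-455877 /235298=-1.94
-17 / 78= -0.22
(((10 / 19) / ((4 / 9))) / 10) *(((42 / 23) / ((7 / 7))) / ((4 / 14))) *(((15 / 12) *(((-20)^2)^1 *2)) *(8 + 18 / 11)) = 35059500 / 4807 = 7293.43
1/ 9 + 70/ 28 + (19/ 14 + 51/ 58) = 17713/ 3654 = 4.85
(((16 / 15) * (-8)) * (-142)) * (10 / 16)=2272 / 3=757.33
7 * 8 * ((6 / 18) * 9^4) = 122472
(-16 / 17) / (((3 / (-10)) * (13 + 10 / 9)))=0.22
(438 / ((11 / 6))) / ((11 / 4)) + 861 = 114693 / 121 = 947.88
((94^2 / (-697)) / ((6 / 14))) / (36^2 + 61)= -0.02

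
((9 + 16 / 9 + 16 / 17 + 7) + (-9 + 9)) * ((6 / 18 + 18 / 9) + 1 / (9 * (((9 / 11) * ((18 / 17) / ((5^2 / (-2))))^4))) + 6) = 49534.16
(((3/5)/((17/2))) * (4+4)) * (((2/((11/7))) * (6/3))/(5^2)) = 1344/23375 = 0.06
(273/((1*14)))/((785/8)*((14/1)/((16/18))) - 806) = 624/23663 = 0.03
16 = 16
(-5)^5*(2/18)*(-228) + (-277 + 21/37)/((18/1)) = 26357386/333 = 79151.31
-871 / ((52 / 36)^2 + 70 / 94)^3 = -48058120879353 / 1252029430952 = -38.38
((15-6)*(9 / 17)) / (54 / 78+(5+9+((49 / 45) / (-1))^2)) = 2132325 / 7105796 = 0.30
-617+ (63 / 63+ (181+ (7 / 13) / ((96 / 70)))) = -271195 / 624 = -434.61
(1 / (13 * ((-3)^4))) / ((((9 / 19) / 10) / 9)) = 190 / 1053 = 0.18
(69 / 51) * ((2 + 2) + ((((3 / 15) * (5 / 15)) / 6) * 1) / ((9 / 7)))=4393 / 810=5.42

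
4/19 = 0.21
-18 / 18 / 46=-1 / 46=-0.02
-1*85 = -85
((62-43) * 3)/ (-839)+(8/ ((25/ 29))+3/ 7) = 1415486/ 146825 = 9.64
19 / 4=4.75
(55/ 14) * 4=110/ 7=15.71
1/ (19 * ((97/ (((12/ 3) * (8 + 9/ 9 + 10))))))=0.04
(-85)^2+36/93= 223987/31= 7225.39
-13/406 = -0.03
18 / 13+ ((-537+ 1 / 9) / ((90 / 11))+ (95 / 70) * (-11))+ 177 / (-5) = -8444491 / 73710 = -114.56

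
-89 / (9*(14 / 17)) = -1513 / 126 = -12.01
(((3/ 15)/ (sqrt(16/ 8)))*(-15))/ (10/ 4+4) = -3*sqrt(2)/ 13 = -0.33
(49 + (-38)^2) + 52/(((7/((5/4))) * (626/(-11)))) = 6541611/4382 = 1492.84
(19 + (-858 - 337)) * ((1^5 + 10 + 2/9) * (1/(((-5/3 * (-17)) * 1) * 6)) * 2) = -39592/255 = -155.26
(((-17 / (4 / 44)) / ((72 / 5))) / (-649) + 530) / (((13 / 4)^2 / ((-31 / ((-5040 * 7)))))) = 13959455 / 316599192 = 0.04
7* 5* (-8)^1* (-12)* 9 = 30240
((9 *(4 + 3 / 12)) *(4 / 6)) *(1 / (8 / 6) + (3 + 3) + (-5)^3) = -3015.38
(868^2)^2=567647723776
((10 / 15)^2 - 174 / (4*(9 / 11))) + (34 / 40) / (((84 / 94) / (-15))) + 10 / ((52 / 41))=-387259 / 6552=-59.11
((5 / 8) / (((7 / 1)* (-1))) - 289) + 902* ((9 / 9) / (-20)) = -93573 / 280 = -334.19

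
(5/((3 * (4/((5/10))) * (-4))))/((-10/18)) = 3/32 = 0.09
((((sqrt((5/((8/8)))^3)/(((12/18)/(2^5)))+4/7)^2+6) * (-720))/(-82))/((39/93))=6043143.10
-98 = -98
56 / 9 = 6.22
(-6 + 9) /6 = 1 /2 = 0.50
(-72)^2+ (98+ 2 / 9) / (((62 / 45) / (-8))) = 143024 / 31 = 4613.68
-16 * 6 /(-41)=96 /41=2.34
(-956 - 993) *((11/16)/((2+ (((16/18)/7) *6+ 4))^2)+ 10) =-6297396359/322624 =-19519.31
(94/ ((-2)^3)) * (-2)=47/ 2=23.50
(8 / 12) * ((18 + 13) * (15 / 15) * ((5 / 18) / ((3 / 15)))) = 775 / 27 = 28.70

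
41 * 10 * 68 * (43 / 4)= 299710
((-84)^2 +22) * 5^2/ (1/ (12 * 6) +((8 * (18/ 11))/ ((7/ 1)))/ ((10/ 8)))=4905054000/ 41857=117185.99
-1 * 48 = -48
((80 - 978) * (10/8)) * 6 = -6735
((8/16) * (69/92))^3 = 27/512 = 0.05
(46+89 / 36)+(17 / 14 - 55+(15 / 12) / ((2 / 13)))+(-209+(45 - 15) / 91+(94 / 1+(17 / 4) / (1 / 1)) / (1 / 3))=582415 / 6552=88.89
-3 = -3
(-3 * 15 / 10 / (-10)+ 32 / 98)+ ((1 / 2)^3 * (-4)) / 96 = 36283 / 47040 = 0.77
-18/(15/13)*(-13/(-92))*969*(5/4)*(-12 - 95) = 52567281/184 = 285691.74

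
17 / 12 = 1.42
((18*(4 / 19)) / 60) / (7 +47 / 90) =108 / 12863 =0.01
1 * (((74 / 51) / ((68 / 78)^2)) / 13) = 1443 / 9826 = 0.15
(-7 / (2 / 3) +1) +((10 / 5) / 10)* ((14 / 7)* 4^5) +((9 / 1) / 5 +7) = 408.90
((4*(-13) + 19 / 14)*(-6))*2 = 4254 / 7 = 607.71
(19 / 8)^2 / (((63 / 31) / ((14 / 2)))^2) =346921 / 5184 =66.92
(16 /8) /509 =2 /509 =0.00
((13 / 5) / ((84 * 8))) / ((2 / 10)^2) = 65 / 672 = 0.10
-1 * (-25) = 25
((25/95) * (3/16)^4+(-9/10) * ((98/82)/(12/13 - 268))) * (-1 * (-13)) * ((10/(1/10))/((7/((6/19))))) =6716327085/26311204864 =0.26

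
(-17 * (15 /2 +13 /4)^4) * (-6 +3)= 174358851 /256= 681089.26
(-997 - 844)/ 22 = -1841/ 22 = -83.68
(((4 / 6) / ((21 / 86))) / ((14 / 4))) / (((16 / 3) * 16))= 43 / 4704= 0.01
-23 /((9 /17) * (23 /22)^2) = -8228 /207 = -39.75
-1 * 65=-65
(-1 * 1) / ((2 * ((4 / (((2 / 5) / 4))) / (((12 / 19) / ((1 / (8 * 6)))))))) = -36 / 95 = -0.38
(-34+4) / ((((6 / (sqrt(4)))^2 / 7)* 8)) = -35 / 12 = -2.92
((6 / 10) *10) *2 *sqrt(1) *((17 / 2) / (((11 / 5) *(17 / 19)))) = 570 / 11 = 51.82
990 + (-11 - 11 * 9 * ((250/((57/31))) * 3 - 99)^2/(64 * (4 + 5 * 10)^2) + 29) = 7166684797/7485696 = 957.38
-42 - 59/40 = -43.48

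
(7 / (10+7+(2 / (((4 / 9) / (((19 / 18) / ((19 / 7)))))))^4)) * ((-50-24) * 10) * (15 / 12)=-1657600 / 6753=-245.46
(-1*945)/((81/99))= -1155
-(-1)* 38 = 38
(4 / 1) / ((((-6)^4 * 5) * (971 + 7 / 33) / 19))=209 / 17307000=0.00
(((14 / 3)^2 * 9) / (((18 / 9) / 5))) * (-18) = -8820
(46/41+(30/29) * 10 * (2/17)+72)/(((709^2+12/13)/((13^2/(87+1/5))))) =1650621479/5759090264282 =0.00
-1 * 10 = -10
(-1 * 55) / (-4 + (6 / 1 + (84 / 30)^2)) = -1375 / 246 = -5.59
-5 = -5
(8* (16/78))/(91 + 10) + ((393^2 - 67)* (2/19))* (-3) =-3648662972/74841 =-48752.19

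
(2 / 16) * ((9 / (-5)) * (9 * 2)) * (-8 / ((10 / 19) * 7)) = 1539 / 175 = 8.79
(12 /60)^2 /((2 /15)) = 3 /10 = 0.30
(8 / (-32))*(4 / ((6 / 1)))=-1 / 6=-0.17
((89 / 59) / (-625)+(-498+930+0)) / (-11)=-15929911 / 405625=-39.27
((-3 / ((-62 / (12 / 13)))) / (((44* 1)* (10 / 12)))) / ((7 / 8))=0.00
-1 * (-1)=1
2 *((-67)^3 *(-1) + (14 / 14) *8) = 601542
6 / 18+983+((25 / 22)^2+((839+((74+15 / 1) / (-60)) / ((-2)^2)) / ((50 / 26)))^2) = 832678330753009 / 4356000000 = 191156.64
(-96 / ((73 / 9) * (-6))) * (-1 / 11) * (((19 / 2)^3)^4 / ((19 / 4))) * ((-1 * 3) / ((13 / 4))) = 18831048174.23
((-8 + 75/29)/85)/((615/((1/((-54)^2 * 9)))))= -157/39785247900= -0.00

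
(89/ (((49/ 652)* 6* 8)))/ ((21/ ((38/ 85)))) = 275633/ 524790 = 0.53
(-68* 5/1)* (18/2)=-3060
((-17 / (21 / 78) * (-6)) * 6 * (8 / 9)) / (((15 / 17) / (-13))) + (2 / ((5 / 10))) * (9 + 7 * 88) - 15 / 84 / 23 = -37632269 / 1380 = -27269.76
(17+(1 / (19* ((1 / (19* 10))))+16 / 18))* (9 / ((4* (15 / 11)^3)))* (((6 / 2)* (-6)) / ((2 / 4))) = -334081 / 375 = -890.88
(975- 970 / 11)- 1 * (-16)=9931 / 11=902.82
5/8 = 0.62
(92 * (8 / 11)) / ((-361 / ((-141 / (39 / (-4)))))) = -138368 / 51623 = -2.68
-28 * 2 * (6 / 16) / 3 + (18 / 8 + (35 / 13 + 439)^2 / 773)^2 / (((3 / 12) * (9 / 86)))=84587585828876701 / 34132051538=2478244.99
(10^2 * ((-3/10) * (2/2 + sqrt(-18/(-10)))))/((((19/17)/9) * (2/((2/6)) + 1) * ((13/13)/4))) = -11016 * sqrt(5)/133 - 18360/133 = -323.25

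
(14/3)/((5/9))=42/5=8.40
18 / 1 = 18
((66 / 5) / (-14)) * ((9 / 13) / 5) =-0.13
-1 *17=-17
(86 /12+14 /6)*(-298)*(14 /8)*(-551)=10919167 /4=2729791.75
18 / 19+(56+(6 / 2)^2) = 1253 / 19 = 65.95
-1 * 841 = -841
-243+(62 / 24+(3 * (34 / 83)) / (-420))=-8381027 / 34860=-240.42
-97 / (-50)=97 / 50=1.94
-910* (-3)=2730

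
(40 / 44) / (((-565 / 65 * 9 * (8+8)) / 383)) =-24895 / 89496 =-0.28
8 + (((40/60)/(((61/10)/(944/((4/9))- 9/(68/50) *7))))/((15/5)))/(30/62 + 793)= 103249099/12754063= 8.10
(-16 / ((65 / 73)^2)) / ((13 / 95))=-1620016 / 10985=-147.48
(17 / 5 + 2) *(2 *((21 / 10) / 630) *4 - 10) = -6732 / 125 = -53.86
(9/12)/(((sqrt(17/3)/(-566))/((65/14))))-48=-875.94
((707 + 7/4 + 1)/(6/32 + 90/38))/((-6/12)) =-431528/777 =-555.38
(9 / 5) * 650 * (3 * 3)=10530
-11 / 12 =-0.92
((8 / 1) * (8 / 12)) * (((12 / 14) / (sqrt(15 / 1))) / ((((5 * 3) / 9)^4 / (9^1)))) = 7776 * sqrt(15) / 21875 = 1.38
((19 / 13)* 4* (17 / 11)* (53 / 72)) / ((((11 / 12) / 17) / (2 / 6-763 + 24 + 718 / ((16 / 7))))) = -2965233347 / 56628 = -52363.38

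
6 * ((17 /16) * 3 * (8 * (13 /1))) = 1989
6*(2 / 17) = 12 / 17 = 0.71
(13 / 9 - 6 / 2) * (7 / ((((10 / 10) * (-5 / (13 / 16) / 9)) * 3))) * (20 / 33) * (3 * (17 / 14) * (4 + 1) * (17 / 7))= 18785 / 132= 142.31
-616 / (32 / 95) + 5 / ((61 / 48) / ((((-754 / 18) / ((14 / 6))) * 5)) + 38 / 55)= -1635721285 / 898076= -1821.36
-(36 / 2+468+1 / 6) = -2917 / 6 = -486.17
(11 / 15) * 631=6941 / 15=462.73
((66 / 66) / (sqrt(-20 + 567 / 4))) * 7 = 14 * sqrt(487) / 487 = 0.63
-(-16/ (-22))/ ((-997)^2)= -8/ 10934099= -0.00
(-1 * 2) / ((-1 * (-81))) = -2 / 81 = -0.02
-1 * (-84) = 84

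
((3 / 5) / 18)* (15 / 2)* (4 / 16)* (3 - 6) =-3 / 16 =-0.19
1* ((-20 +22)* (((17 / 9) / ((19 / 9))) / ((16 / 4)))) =17 / 38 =0.45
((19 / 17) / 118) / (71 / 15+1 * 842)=285 / 25478206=0.00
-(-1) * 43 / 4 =43 / 4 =10.75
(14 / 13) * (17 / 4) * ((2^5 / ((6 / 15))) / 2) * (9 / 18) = 1190 / 13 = 91.54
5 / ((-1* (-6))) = 5 / 6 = 0.83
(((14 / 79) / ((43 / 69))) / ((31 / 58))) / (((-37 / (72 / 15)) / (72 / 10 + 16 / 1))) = -155981952 / 97408975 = -1.60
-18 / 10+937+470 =7026 / 5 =1405.20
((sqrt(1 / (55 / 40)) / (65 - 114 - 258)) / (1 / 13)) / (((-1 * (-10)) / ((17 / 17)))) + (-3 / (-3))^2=1 - 13 * sqrt(22) / 16885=1.00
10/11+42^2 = 1764.91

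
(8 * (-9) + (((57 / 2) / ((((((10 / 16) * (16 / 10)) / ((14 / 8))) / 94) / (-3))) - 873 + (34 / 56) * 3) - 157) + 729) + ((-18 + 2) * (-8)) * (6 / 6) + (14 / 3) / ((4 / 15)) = -100033 / 7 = -14290.43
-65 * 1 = -65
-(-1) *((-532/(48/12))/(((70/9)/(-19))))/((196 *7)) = 0.24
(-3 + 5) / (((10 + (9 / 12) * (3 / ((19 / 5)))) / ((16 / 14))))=1216 / 5635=0.22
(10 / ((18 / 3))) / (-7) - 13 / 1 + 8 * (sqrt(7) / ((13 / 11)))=-278 / 21 + 88 * sqrt(7) / 13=4.67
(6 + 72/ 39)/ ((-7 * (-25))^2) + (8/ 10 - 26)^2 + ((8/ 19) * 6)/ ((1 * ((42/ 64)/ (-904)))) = -21520797362/ 7564375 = -2845.02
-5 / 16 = -0.31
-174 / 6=-29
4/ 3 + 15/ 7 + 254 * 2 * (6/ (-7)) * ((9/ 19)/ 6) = -12329/ 399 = -30.90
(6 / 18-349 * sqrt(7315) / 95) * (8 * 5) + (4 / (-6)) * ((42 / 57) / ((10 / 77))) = 2722 / 285-2792 * sqrt(7315) / 19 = -12558.53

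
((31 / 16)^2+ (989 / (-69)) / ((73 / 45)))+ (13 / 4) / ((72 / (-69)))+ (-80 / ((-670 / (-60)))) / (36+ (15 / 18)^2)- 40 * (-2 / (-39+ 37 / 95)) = -47611105955963 / 4550205762816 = -10.46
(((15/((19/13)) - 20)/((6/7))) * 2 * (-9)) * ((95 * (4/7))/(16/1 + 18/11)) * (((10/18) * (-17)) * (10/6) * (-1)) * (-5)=-43243750/873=-49534.65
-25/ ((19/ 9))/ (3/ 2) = -150/ 19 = -7.89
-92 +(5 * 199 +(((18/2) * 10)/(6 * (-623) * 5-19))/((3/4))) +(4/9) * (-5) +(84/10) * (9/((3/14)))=1055387999/841905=1253.57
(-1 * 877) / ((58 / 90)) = -39465 / 29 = -1360.86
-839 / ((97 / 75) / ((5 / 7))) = -314625 / 679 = -463.37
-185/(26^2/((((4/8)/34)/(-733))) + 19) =37/6738905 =0.00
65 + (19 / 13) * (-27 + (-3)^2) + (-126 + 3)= -1096 / 13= -84.31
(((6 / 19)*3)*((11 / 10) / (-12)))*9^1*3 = -891 / 380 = -2.34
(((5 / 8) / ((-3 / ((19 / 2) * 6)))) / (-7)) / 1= 95 / 56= 1.70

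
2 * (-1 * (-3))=6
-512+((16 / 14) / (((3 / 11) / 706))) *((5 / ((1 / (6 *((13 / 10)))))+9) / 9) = 961792 / 63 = 15266.54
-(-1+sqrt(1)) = 0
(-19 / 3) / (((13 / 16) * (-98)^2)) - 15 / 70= -40283 / 187278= -0.22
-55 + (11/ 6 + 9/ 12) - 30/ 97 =-61373/ 1164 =-52.73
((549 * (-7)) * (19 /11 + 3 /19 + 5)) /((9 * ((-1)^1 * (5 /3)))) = 1843359 /1045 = 1763.98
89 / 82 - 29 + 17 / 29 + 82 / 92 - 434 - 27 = -13329943 / 27347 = -487.44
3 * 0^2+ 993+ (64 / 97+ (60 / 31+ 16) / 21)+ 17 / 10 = 629079169 / 631470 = 996.21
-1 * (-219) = 219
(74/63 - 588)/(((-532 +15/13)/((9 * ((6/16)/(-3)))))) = -240305/193228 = -1.24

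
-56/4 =-14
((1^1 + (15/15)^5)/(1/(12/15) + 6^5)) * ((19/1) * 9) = 1368/31109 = 0.04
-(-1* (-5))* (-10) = 50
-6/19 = -0.32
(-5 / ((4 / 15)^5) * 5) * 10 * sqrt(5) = -94921875 * sqrt(5) / 512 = -414554.23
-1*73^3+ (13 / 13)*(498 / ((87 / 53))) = -11272695 / 29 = -388713.62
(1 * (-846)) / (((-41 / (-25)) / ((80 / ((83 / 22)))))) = -37224000 / 3403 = -10938.58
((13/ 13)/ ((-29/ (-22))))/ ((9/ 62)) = 1364/ 261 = 5.23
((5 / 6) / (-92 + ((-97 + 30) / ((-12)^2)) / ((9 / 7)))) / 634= -540 / 37945217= -0.00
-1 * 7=-7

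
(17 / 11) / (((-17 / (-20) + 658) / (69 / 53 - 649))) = -11671520 / 7682191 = -1.52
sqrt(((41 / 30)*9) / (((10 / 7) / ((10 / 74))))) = sqrt(159285) / 370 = 1.08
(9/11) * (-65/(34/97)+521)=102681/374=274.55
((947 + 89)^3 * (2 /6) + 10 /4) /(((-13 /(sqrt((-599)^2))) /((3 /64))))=-1332097726873 /1664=-800539499.32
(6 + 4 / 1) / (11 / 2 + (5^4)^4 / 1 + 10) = 20 / 305175781281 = 0.00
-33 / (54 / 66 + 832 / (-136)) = 6171 / 991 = 6.23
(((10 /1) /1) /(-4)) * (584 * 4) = -5840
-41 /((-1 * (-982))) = -41 /982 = -0.04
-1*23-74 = -97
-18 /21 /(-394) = 3 /1379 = 0.00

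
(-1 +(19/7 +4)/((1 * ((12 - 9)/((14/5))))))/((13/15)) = 79/13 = 6.08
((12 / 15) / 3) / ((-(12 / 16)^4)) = -1024 / 1215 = -0.84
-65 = -65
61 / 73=0.84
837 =837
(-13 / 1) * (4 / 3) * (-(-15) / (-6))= 130 / 3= 43.33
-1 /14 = -0.07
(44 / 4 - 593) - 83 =-665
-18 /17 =-1.06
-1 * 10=-10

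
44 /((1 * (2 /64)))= 1408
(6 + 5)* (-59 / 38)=-649 / 38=-17.08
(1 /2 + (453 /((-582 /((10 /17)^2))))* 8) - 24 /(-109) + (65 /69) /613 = -370379078033 /258485172618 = -1.43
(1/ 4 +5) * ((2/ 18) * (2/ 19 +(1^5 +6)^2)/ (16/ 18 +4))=19593/ 3344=5.86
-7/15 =-0.47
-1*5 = -5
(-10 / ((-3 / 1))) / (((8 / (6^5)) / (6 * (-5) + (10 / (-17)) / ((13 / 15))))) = -21967200 / 221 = -99399.10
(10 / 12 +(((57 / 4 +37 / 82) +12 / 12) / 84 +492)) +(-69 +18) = 2029757 / 4592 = 442.02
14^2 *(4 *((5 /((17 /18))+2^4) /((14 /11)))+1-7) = 11941.18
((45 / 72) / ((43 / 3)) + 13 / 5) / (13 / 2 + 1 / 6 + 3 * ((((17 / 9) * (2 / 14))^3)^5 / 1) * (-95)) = 1481535087042266158018238498943 / 3736148421236451642648595895000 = 0.40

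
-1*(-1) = 1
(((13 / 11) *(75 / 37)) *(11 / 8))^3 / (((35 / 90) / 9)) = 75075609375 / 90770176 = 827.10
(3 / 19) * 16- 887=-16805 / 19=-884.47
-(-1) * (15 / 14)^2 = 225 / 196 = 1.15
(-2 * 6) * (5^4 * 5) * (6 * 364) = -81900000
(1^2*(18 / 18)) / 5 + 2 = 11 / 5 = 2.20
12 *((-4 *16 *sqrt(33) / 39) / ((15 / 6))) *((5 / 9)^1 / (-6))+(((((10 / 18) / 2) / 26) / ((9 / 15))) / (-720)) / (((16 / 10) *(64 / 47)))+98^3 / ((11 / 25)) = 256 *sqrt(33) / 351+2435666352524675 / 1138655232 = 2139076.92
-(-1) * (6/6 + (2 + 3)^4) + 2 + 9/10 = 628.90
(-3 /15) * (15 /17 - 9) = 138 /85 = 1.62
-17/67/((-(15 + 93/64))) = 1088/70551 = 0.02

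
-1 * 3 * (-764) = 2292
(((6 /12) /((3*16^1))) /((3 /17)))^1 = 17 /288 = 0.06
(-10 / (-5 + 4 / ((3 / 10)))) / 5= -6 / 25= -0.24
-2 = -2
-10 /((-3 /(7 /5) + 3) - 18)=0.58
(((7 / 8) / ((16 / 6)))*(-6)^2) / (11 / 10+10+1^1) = 945 / 968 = 0.98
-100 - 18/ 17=-1718/ 17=-101.06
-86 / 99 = -0.87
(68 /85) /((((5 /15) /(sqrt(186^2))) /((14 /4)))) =7812 /5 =1562.40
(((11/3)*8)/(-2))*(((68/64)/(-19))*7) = 1309/228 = 5.74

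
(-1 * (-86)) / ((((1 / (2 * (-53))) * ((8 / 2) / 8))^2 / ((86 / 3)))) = 332405824 / 3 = 110801941.33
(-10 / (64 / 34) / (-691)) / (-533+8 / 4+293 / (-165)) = -14025 / 971910848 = -0.00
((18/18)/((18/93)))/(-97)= -31/582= -0.05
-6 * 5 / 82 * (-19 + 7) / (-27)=-20 / 123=-0.16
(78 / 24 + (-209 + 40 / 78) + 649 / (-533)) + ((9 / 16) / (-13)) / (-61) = -322197233 / 1560624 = -206.45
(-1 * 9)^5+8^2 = -58985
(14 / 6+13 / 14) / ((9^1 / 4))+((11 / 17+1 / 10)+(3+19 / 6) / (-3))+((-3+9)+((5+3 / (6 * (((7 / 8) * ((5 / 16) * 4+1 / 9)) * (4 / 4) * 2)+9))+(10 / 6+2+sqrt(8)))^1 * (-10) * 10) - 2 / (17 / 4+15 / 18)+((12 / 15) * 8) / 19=-9091176193397 / 10408208265 - 200 * sqrt(2)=-1156.30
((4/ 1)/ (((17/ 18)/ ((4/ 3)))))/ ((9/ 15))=160/ 17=9.41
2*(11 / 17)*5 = 110 / 17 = 6.47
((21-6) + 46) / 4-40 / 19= 999 / 76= 13.14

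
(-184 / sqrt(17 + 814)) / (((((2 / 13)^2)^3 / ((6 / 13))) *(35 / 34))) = -145175563 *sqrt(831) / 19390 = -215832.19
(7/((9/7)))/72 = 49/648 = 0.08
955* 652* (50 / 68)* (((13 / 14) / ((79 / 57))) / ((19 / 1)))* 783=118838552625 / 9401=12641054.42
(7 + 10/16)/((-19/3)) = -183/152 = -1.20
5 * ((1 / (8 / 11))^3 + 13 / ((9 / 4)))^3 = 287629333411135 / 97844723712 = 2939.65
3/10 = 0.30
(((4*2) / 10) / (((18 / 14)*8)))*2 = 7 / 45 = 0.16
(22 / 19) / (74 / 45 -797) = -990 / 680029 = -0.00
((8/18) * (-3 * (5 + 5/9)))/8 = -25/27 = -0.93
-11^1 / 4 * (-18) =99 / 2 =49.50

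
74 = 74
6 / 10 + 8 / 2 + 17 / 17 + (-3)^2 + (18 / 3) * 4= 38.60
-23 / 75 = -0.31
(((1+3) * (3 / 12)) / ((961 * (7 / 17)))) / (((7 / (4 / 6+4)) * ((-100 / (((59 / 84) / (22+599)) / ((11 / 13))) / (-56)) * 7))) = 0.00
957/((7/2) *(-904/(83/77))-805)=-26477/103481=-0.26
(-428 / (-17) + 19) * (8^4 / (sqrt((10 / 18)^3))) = 83054592 * sqrt(5) / 425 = 436978.15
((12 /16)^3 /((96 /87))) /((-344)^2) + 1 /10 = 121179979 /1211760640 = 0.10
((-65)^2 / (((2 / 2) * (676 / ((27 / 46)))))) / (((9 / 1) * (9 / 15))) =0.68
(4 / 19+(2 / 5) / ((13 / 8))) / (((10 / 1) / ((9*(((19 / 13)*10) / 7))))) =5076 / 5915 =0.86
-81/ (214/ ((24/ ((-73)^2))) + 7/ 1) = -972/ 570287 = -0.00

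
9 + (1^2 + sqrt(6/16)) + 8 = sqrt(6)/4 + 18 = 18.61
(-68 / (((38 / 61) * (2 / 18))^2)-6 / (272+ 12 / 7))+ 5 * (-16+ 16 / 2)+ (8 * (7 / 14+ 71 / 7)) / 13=-447737539169 / 31471258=-14226.87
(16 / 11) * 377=6032 / 11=548.36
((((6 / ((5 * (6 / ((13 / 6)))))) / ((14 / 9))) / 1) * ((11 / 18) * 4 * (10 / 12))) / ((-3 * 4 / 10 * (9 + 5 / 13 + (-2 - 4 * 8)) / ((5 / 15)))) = 1859 / 290304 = 0.01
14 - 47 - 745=-778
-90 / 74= -45 / 37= -1.22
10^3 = 1000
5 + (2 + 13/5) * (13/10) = 549/50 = 10.98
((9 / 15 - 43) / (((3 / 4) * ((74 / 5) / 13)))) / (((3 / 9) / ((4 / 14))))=-11024 / 259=-42.56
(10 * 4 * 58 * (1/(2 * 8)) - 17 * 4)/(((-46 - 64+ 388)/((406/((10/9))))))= 140679/1390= 101.21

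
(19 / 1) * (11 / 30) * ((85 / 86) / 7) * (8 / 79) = 7106 / 71337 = 0.10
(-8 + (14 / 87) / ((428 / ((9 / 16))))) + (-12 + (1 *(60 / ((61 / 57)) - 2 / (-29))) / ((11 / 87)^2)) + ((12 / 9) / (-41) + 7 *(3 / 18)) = 104948083470097 / 30049054816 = 3492.56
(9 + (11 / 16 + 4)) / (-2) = -219 / 32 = -6.84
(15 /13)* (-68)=-1020 /13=-78.46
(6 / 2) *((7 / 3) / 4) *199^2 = 277207 / 4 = 69301.75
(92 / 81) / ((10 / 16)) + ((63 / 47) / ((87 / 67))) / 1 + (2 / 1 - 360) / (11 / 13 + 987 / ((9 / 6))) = 726912859 / 315200565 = 2.31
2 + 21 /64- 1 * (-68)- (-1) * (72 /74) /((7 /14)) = 171145 /2368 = 72.27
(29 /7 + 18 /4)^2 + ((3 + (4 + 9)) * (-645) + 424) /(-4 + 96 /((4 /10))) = 32.77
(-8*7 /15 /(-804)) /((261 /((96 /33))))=448 /8656065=0.00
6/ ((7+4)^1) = 6/ 11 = 0.55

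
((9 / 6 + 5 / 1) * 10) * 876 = 56940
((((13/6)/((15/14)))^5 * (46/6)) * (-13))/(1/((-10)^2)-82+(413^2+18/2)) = -324496715452/16414596023625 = -0.02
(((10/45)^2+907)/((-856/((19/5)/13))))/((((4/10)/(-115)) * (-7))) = -160534135/12619152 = -12.72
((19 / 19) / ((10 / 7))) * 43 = 301 / 10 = 30.10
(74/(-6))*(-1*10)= 370/3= 123.33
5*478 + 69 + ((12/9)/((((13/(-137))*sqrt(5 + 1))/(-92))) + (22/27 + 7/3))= 25208*sqrt(6)/117 + 66478/27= 2989.90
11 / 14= 0.79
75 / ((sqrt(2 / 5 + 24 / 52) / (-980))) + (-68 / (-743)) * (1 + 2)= 204 / 743 - 2625 * sqrt(910)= -79186.02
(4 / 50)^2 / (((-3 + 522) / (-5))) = -4 / 64875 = -0.00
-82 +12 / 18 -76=-472 / 3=-157.33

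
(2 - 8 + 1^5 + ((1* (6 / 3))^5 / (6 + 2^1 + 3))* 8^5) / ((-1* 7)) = -13617.16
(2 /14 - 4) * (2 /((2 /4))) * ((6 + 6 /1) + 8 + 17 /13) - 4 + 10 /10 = -30189 /91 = -331.75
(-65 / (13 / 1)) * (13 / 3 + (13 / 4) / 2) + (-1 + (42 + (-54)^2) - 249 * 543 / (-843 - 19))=31901527 / 10344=3084.06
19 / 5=3.80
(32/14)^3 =4096/343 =11.94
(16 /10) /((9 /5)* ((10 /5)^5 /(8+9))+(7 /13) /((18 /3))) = 10608 /23059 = 0.46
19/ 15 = 1.27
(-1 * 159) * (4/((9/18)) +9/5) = -1558.20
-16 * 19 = -304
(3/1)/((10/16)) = 24/5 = 4.80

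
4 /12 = 0.33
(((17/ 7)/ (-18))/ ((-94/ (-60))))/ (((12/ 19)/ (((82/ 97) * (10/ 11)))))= -331075/ 3159387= -0.10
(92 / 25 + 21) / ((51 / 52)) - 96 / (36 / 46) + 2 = -121766 / 1275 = -95.50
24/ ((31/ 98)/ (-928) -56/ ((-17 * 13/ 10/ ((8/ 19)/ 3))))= 27494917632/ 407038613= 67.55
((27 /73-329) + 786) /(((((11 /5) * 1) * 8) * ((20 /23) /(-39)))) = -7487259 /6424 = -1165.51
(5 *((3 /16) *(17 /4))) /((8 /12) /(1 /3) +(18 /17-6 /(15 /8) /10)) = 36125 /24832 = 1.45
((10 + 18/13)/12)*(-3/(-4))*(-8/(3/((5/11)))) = -370/429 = -0.86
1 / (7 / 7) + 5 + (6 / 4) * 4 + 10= 22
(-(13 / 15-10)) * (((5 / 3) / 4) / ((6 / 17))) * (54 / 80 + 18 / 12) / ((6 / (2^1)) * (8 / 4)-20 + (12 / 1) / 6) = -67541 / 34560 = -1.95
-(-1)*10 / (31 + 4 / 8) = 20 / 63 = 0.32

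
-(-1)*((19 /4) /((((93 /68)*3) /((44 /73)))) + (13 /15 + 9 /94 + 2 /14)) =120818681 /67007430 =1.80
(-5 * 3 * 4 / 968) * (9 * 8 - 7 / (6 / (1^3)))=-2125 / 484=-4.39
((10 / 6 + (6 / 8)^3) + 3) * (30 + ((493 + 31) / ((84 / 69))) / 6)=517.70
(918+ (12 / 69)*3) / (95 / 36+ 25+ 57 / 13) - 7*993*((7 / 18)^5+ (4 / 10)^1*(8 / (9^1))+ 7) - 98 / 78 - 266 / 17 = -1754024775110081737 / 34272678903840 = -51178.51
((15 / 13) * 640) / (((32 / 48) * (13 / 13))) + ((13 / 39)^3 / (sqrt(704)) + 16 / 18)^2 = 1108.48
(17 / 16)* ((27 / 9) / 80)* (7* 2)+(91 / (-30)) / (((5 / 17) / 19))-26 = -221.40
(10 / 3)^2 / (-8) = -25 / 18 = -1.39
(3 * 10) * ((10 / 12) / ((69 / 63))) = 525 / 23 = 22.83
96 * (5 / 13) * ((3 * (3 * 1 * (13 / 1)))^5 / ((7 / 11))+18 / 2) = 1272101717749.45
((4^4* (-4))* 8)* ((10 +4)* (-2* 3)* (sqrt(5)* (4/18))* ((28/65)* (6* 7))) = 179830784* sqrt(5)/65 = 6186367.04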